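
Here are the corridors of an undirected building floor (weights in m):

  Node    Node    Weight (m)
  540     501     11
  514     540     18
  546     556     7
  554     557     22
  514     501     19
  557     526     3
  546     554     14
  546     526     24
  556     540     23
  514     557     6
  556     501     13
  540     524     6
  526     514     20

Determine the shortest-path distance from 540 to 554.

Enumerating some paths:
540 → 501 → 556 → 546 → 554: 11+13+7+14 = 45
540 → 556 → 546 → 554: 23+7+14 = 44
540 → 514 → 557 → 554: 18+6+22 = 46
The minimum is 44 m via 540 → 556 → 546 → 554.

44 m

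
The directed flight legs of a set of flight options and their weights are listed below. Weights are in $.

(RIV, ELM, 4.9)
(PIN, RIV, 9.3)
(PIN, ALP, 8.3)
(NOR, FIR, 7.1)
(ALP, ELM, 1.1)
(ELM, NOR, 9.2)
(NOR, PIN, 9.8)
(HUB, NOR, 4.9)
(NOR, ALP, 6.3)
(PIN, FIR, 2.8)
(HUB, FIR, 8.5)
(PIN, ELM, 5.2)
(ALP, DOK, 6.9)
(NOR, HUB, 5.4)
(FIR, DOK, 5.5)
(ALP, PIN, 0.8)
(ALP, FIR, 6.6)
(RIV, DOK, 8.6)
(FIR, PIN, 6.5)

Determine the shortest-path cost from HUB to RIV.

$21.3

Candidate routes:
HUB - FIR - PIN - RIV: 8.5+6.5+9.3 = 24.3
HUB - NOR - ALP - PIN - RIV: 4.9+6.3+0.8+9.3 = 21.3
HUB - NOR - PIN - RIV: 4.9+9.8+9.3 = 24
HUB - NOR - FIR - PIN - RIV: 4.9+7.1+6.5+9.3 = 27.8
Cheapest is HUB - NOR - ALP - PIN - RIV at $21.3.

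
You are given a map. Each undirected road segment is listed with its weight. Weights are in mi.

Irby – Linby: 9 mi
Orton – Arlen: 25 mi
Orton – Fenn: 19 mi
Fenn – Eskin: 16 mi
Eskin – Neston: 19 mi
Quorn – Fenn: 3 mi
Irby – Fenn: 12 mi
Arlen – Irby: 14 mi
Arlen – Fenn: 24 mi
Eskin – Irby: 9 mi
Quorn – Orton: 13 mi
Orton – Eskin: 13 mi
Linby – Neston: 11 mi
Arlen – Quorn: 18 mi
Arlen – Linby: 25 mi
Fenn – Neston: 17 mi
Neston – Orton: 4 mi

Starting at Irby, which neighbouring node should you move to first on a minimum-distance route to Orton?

Eskin

Candidate routes:
Irby - Fenn - Quorn - Orton: 12+3+13 = 28
Irby - Fenn - Orton: 12+19 = 31
Irby - Linby - Neston - Orton: 9+11+4 = 24
Irby - Eskin - Orton: 9+13 = 22
Cheapest is Irby - Eskin - Orton at 22 mi.
So from Irby the first move is to Eskin.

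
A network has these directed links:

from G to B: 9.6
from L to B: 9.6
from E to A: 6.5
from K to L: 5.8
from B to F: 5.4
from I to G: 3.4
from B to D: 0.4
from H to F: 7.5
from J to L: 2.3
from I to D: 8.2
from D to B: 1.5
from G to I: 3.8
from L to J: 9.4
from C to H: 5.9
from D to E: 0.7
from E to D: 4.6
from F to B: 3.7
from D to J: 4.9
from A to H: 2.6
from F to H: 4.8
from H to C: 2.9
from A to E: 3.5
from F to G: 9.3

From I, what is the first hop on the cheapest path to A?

Enumerating some paths:
I → D → E → A: 8.2+0.7+6.5 = 15.4
I → G → B → D → E → A: 3.4+9.6+0.4+0.7+6.5 = 20.6
Cheapest is I → D → E → A at 15.4.
So from I the first move is to D.

D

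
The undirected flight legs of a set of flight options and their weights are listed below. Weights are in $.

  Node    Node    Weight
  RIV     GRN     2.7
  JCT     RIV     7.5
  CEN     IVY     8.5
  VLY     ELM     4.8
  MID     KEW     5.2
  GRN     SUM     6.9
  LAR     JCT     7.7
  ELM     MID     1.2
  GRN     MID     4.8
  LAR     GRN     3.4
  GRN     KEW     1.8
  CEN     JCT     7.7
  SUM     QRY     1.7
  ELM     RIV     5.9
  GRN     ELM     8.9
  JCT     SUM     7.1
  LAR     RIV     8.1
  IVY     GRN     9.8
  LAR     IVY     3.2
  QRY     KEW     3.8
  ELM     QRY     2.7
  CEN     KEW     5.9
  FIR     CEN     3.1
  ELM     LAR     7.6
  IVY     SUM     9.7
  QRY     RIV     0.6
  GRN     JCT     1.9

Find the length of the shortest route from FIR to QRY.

$12.8

Candidate routes:
FIR → CEN → KEW → QRY: 3.1+5.9+3.8 = 12.8
FIR → CEN → KEW → MID → ELM → QRY: 3.1+5.9+5.2+1.2+2.7 = 18.1
FIR → CEN → JCT → GRN → RIV → QRY: 3.1+7.7+1.9+2.7+0.6 = 16
FIR → CEN → KEW → GRN → RIV → QRY: 3.1+5.9+1.8+2.7+0.6 = 14.1
Cheapest is FIR → CEN → KEW → QRY at $12.8.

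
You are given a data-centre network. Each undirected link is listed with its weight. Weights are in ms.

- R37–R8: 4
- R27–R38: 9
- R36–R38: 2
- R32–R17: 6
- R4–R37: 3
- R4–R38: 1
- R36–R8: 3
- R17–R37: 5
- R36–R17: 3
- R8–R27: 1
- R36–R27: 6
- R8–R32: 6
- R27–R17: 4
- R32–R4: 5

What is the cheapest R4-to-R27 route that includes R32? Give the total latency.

Best R4 to R32: R4–R32 costing 5
Shortest R32→R27: R32–R8–R27 = 7
Total via R32: 5 + 7 = 12 ms.

12 ms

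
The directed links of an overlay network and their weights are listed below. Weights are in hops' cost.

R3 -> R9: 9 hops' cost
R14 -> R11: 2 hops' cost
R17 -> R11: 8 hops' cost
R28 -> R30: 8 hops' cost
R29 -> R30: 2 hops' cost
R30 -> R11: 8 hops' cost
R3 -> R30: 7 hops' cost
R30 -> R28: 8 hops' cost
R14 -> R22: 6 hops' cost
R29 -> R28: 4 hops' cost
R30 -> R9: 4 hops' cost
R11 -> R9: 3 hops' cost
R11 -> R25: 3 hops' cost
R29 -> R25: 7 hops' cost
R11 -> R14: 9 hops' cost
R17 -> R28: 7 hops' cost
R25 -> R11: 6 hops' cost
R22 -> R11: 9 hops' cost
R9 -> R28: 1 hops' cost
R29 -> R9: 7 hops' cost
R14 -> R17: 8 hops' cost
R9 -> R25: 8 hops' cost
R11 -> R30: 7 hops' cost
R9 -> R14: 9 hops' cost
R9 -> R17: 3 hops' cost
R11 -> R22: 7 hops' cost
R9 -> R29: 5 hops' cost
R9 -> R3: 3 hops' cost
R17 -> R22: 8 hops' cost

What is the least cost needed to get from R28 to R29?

17 hops' cost

Running Dijkstra from R28:
R28: 0
R30: 8  (via R28)
R9: 12  (via R30)
R17: 15  (via R9)
R3: 15  (via R9)
R11: 16  (via R30)
R29: 17  (via R9)
Shortest route: R28–R30–R9–R29 = 17 hops' cost.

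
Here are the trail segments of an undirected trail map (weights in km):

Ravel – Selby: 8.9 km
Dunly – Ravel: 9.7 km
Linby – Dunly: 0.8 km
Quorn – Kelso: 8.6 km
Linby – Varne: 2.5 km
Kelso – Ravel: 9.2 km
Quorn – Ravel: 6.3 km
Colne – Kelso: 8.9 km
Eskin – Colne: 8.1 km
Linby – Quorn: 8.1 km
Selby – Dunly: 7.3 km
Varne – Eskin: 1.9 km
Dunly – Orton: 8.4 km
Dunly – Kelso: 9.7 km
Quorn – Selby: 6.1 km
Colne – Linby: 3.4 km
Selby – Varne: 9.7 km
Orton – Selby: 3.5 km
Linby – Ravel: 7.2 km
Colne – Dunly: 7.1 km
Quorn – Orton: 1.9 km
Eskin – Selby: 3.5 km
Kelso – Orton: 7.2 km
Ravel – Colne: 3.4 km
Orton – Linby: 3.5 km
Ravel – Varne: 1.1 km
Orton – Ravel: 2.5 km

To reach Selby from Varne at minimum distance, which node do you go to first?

Eskin

Enumerating some paths:
Varne–Eskin–Selby: 1.9+3.5 = 5.4
Varne–Ravel–Orton–Selby: 1.1+2.5+3.5 = 7.1
The minimum is 5.4 km via Varne–Eskin–Selby.
So from Varne the first move is to Eskin.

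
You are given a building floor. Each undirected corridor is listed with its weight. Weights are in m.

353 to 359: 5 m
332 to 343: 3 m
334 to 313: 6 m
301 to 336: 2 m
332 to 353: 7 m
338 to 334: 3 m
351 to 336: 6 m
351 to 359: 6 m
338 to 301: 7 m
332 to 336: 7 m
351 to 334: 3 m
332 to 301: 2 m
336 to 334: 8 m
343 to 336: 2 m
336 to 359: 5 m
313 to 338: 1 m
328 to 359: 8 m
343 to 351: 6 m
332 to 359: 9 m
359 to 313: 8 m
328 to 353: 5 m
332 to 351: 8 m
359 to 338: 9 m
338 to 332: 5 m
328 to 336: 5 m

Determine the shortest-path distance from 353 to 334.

Candidate routes:
353 - 359 - 338 - 334: 5+9+3 = 17
353 - 359 - 313 - 338 - 334: 5+8+1+3 = 17
353 - 359 - 351 - 334: 5+6+3 = 14
353 - 332 - 338 - 334: 7+5+3 = 15
Cheapest is 353 - 359 - 351 - 334 at 14 m.

14 m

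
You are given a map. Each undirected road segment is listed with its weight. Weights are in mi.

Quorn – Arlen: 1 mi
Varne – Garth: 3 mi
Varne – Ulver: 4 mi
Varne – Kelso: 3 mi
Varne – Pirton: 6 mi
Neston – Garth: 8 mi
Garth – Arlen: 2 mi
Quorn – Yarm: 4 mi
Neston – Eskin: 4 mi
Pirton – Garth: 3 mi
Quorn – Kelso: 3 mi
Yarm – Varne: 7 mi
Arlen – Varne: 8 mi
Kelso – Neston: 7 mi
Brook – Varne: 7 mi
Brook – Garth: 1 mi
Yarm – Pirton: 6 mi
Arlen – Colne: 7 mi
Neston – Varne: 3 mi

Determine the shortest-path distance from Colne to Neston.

Candidate routes:
Colne–Arlen–Garth–Neston: 7+2+8 = 17
Colne–Arlen–Quorn–Kelso–Varne–Neston: 7+1+3+3+3 = 17
Colne–Arlen–Garth–Varne–Neston: 7+2+3+3 = 15
The minimum is 15 mi via Colne–Arlen–Garth–Varne–Neston.

15 mi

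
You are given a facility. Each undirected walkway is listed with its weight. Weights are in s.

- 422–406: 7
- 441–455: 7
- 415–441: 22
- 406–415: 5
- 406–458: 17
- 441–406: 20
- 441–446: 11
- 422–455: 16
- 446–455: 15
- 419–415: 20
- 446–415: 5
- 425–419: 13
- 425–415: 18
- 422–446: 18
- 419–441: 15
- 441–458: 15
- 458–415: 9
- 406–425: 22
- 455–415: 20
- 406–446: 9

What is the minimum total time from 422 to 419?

Candidate routes:
422 → 406 → 446 → 415 → 419: 7+9+5+20 = 41
422 → 406 → 441 → 419: 7+20+15 = 42
422 → 455 → 441 → 419: 16+7+15 = 38
422 → 406 → 415 → 419: 7+5+20 = 32
Cheapest is 422 → 406 → 415 → 419 at 32 s.

32 s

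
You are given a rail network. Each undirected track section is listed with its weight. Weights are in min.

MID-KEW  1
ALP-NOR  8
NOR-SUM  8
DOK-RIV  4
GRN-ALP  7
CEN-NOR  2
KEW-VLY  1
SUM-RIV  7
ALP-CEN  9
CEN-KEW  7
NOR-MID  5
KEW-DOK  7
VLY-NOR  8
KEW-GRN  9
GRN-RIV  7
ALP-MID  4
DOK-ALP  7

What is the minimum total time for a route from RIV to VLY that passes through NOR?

22 min

Best RIV to NOR: RIV–SUM–NOR costing 15
Best NOR to VLY: NOR–MID–KEW–VLY costing 7
Total via NOR: 15 + 7 = 22 min.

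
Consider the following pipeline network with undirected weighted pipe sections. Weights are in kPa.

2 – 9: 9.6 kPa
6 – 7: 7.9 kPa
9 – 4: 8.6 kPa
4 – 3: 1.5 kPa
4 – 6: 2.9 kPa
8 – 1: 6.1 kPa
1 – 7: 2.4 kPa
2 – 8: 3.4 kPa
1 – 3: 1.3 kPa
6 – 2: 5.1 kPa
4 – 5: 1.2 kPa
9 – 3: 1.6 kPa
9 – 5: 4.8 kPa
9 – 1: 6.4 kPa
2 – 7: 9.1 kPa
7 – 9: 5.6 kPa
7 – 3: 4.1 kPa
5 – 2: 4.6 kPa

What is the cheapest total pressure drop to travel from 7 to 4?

5.2 kPa

Shortest distances from 7:
7: 0
1: 2.4  (via 7)
3: 3.7  (via 1)
4: 5.2  (via 3)
Shortest route: 7–1–3–4 = 5.2 kPa.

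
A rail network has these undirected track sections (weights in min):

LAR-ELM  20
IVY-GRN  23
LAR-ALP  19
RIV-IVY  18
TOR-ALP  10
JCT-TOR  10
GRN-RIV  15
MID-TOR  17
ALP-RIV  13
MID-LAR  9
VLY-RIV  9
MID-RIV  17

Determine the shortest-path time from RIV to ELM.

46 min

Enumerating some paths:
RIV → MID → LAR → ELM: 17+9+20 = 46
RIV → ALP → LAR → ELM: 13+19+20 = 52
The minimum is 46 min via RIV → MID → LAR → ELM.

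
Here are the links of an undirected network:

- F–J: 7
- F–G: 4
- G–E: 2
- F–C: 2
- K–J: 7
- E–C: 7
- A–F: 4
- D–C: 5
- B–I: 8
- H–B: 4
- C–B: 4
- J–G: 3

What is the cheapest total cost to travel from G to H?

14

Settle nodes by increasing distance from G:
G: 0
E: 2  (via G)
J: 3  (via G)
F: 4  (via G)
C: 6  (via F)
A: 8  (via F)
B: 10  (via C)
K: 10  (via J)
D: 11  (via C)
H: 14  (via B)
Shortest route: G–F–C–B–H = 14.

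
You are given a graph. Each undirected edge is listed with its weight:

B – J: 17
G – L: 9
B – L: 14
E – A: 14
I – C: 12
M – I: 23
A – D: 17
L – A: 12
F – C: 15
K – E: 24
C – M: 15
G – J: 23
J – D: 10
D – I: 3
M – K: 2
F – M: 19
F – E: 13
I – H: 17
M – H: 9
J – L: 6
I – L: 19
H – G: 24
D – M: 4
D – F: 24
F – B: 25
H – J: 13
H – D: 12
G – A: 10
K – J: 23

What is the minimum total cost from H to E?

Enumerating some paths:
H - M - F - E: 9+19+13 = 41
H - D - A - E: 12+17+14 = 43
H - D - M - K - E: 12+4+2+24 = 42
H - M - K - E: 9+2+24 = 35
Cheapest is H - M - K - E at 35.

35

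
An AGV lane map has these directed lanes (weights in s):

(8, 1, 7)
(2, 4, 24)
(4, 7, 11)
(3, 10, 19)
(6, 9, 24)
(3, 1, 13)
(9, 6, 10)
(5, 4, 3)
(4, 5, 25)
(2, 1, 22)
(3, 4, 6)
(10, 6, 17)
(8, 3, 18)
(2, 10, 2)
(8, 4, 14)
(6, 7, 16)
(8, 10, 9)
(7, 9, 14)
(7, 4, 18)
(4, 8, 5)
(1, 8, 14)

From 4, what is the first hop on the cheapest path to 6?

8

Enumerating some paths:
4–8–10–6: 5+9+17 = 31
4–7–9–6: 11+14+10 = 35
Cheapest is 4–8–10–6 at 31 s.
So from 4 the first move is to 8.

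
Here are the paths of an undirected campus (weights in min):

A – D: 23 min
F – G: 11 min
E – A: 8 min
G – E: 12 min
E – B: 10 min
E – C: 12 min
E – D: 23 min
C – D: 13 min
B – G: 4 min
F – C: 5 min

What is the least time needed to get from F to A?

25 min

Candidate routes:
F–C–E–A: 5+12+8 = 25
F–G–E–A: 11+12+8 = 31
F–G–B–E–A: 11+4+10+8 = 33
The minimum is 25 min via F–C–E–A.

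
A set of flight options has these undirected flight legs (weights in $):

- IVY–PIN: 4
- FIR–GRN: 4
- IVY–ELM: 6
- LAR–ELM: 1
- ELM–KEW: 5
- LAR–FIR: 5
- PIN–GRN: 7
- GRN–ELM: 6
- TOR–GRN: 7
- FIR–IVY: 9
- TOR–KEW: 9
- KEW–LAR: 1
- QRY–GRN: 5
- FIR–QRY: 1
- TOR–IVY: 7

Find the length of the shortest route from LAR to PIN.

$11

Compare a few routes:
LAR–ELM–IVY–PIN: 1+6+4 = 11
LAR–ELM–GRN–PIN: 1+6+7 = 14
Cheapest is LAR–ELM–IVY–PIN at $11.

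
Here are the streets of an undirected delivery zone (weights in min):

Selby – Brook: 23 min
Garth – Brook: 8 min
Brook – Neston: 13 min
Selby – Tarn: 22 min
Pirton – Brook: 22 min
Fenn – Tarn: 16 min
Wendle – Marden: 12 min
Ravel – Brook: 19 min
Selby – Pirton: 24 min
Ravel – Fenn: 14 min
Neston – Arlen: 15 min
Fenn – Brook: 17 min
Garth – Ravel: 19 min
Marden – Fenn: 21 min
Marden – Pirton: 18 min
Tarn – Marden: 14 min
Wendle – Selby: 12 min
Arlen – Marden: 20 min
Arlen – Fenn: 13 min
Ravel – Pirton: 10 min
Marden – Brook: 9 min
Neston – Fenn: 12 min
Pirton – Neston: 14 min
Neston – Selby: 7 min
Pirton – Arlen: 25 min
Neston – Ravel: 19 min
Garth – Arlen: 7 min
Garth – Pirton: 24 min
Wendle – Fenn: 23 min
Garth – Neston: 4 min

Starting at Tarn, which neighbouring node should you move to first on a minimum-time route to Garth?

Marden

Candidate routes:
Tarn - Marden - Brook - Garth: 14+9+8 = 31
Tarn - Fenn - Neston - Garth: 16+12+4 = 32
The minimum is 31 min via Tarn - Marden - Brook - Garth.
So from Tarn the first move is to Marden.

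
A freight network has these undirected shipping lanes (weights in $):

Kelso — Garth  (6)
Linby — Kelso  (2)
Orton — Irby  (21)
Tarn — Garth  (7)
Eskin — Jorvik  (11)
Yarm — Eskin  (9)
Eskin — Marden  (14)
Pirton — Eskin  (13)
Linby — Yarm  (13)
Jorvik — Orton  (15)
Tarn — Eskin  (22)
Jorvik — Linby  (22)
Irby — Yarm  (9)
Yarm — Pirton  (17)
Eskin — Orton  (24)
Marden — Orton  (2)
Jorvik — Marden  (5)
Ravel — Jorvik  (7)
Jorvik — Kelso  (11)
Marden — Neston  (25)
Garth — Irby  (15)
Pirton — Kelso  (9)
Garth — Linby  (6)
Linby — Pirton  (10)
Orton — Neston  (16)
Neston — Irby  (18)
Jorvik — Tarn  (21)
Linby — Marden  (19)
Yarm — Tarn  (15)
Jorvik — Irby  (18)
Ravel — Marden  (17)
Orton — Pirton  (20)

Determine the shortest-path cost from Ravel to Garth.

Candidate routes:
Ravel - Jorvik - Kelso - Garth: 7+11+6 = 24
Ravel - Jorvik - Kelso - Linby - Garth: 7+11+2+6 = 26
The minimum is $24 via Ravel - Jorvik - Kelso - Garth.

$24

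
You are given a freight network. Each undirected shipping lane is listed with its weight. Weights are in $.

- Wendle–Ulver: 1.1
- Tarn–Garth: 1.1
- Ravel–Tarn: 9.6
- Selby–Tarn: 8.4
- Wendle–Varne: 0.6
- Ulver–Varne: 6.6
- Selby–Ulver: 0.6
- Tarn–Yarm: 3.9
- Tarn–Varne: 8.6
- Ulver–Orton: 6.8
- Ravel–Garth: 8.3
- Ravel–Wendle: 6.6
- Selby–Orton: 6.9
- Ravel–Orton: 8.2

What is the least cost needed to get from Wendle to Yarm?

Shortest distances from Wendle:
Wendle: 0
Varne: 0.6  (via Wendle)
Ulver: 1.1  (via Wendle)
Selby: 1.7  (via Ulver)
Ravel: 6.6  (via Wendle)
Orton: 7.9  (via Ulver)
Tarn: 9.2  (via Varne)
Garth: 10.3  (via Tarn)
Yarm: 13.1  (via Tarn)
Shortest route: Wendle → Varne → Tarn → Yarm = $13.1.

$13.1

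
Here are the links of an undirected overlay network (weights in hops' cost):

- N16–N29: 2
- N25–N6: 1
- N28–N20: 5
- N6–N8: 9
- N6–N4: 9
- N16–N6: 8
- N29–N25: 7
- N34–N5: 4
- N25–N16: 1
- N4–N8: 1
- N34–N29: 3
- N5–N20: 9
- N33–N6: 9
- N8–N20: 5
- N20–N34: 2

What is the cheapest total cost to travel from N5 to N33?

Compare a few routes:
N5 - N34 - N29 - N25 - N6 - N33: 4+3+7+1+9 = 24
N5 - N34 - N29 - N16 - N25 - N6 - N33: 4+3+2+1+1+9 = 20
Cheapest is N5 - N34 - N29 - N16 - N25 - N6 - N33 at 20 hops' cost.

20 hops' cost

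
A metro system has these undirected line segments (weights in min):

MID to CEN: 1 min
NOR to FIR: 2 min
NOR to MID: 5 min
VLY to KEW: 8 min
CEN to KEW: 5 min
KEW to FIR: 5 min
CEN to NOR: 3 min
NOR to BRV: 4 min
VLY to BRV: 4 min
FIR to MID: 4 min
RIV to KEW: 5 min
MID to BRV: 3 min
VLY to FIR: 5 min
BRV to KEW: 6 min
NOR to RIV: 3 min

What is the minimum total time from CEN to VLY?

8 min

Shortest distances from CEN:
CEN: 0
MID: 1  (via CEN)
NOR: 3  (via CEN)
BRV: 4  (via MID)
KEW: 5  (via CEN)
FIR: 5  (via MID)
RIV: 6  (via NOR)
VLY: 8  (via BRV)
Shortest route: CEN–MID–BRV–VLY = 8 min.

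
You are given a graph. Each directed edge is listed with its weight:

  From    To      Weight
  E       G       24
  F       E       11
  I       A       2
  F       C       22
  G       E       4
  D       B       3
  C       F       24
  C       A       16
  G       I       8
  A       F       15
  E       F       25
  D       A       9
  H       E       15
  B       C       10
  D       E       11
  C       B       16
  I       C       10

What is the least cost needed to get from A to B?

53

Enumerating some paths:
A–F–C–B: 15+22+16 = 53
A–F–E–G–I–C–B: 15+11+24+8+10+16 = 84
The minimum is 53 via A–F–C–B.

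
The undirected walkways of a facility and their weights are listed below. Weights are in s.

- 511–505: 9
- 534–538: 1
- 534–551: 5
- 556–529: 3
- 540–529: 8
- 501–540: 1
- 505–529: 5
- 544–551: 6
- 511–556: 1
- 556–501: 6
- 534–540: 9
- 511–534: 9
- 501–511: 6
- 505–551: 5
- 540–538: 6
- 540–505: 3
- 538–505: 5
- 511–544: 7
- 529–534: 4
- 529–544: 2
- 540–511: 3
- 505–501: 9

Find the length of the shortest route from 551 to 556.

Enumerating some paths:
551 - 544 - 529 - 556: 6+2+3 = 11
551 - 505 - 529 - 556: 5+5+3 = 13
551 - 505 - 540 - 511 - 556: 5+3+3+1 = 12
551 - 534 - 529 - 556: 5+4+3 = 12
Cheapest is 551 - 544 - 529 - 556 at 11 s.

11 s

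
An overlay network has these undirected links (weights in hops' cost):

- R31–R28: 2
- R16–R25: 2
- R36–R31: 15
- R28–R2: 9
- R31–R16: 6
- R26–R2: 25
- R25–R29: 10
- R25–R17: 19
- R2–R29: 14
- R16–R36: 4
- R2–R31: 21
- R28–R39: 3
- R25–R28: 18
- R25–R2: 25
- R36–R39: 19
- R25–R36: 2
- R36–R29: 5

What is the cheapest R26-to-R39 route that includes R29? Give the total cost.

59 hops' cost

Shortest R26→R29: R26–R2–R29 = 39
Best R29 to R39: R29–R36–R16–R31–R28–R39 costing 20
Total via R29: 39 + 20 = 59 hops' cost.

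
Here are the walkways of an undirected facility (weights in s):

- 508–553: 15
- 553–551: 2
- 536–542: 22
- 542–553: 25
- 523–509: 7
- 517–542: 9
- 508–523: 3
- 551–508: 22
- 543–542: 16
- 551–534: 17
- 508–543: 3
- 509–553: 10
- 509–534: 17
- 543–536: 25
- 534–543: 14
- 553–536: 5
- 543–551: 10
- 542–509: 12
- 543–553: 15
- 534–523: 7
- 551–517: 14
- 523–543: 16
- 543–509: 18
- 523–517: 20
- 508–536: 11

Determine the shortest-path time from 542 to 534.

26 s

Shortest distances from 542:
542: 0
517: 9  (via 542)
509: 12  (via 542)
543: 16  (via 542)
508: 19  (via 543)
523: 19  (via 509)
553: 22  (via 509)
536: 22  (via 542)
551: 23  (via 517)
534: 26  (via 523)
Shortest route: 542 → 509 → 523 → 534 = 26 s.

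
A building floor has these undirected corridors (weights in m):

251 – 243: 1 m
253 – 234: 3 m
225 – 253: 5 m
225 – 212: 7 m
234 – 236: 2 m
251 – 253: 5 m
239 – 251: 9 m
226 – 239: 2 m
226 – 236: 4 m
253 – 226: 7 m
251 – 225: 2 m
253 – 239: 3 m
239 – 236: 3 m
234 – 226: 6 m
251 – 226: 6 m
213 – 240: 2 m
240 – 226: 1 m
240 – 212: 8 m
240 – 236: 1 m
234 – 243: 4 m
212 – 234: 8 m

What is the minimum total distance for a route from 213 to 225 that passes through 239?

13 m

Best 213 to 239: 213–240–226–239 costing 5
Shortest 239→225: 239–253–225 = 8
Total via 239: 5 + 8 = 13 m.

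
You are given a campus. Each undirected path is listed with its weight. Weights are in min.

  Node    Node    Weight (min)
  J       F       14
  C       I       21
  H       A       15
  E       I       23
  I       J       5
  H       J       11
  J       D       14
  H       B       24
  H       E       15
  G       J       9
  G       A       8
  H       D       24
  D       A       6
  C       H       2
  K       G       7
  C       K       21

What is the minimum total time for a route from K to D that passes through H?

44 min

Shortest K→H: K–C–H = 23
Shortest H→D: H–A–D = 21
Total via H: 23 + 21 = 44 min.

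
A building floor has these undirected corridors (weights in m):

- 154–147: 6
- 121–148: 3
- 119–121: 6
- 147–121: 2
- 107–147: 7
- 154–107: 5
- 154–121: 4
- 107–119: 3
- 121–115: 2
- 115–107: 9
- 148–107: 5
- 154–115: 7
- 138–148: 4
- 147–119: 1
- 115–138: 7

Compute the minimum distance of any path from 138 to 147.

9 m

Enumerating some paths:
138 → 115 → 121 → 147: 7+2+2 = 11
138 → 148 → 121 → 147: 4+3+2 = 9
The minimum is 9 m via 138 → 148 → 121 → 147.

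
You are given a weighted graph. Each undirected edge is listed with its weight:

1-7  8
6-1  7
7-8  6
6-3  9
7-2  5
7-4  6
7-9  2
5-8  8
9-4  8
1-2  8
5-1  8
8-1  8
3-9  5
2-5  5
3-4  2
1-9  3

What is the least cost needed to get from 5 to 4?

16

Compare a few routes:
5 - 2 - 7 - 4: 5+5+6 = 16
5 - 1 - 9 - 3 - 4: 8+3+5+2 = 18
Cheapest is 5 - 2 - 7 - 4 at 16.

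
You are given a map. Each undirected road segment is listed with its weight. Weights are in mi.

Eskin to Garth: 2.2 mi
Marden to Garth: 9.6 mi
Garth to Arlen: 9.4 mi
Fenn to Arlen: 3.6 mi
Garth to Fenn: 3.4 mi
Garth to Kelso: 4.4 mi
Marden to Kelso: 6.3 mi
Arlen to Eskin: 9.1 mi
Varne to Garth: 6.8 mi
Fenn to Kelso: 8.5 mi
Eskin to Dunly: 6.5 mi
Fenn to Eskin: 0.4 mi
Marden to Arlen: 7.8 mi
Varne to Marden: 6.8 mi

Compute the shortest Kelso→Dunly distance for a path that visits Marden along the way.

24.6 mi

Shortest Kelso→Marden: Kelso → Marden = 6.3
Shortest Marden→Dunly: Marden → Garth → Eskin → Dunly = 18.3
Total via Marden: 6.3 + 18.3 = 24.6 mi.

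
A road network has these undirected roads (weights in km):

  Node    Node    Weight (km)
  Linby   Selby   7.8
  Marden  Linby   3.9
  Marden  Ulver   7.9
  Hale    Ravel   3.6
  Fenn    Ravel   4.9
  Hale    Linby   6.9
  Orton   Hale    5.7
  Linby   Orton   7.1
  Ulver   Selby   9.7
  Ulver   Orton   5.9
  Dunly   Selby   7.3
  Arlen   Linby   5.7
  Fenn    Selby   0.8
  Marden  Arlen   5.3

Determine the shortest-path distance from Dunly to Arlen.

Settle nodes by increasing distance from Dunly:
Dunly: 0
Selby: 7.3  (via Dunly)
Fenn: 8.1  (via Selby)
Ravel: 13  (via Fenn)
Linby: 15.1  (via Selby)
Hale: 16.6  (via Ravel)
Ulver: 17  (via Selby)
Marden: 19  (via Linby)
Arlen: 20.8  (via Linby)
Shortest route: Dunly–Selby–Linby–Arlen = 20.8 km.

20.8 km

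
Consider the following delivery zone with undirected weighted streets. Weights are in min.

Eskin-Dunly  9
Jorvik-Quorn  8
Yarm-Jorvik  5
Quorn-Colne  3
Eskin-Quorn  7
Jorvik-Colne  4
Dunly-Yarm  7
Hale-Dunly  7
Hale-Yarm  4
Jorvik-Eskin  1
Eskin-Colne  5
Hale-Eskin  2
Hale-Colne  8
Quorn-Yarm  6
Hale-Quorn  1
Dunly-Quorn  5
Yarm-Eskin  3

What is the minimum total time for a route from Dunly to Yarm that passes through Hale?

10 min

Best Dunly to Hale: Dunly–Quorn–Hale costing 6
Shortest Hale→Yarm: Hale–Yarm = 4
Total via Hale: 6 + 4 = 10 min.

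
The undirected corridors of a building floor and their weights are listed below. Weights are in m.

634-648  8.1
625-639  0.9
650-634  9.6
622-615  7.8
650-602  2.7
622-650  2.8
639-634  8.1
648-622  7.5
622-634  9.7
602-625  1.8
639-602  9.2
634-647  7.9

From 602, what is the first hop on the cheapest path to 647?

625

Compare a few routes:
602 - 650 - 634 - 647: 2.7+9.6+7.9 = 20.2
602 - 650 - 622 - 634 - 647: 2.7+2.8+9.7+7.9 = 23.1
602 - 625 - 639 - 634 - 647: 1.8+0.9+8.1+7.9 = 18.7
Cheapest is 602 - 625 - 639 - 634 - 647 at 18.7 m.
So from 602 the first move is to 625.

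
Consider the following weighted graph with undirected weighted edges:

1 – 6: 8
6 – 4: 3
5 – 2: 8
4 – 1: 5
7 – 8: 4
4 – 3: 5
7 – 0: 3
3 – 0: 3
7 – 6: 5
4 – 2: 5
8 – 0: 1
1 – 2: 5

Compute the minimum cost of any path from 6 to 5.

16

Enumerating some paths:
6 - 1 - 2 - 5: 8+5+8 = 21
6 - 4 - 2 - 5: 3+5+8 = 16
6 - 4 - 1 - 2 - 5: 3+5+5+8 = 21
6 - 1 - 4 - 2 - 5: 8+5+5+8 = 26
The minimum is 16 via 6 - 4 - 2 - 5.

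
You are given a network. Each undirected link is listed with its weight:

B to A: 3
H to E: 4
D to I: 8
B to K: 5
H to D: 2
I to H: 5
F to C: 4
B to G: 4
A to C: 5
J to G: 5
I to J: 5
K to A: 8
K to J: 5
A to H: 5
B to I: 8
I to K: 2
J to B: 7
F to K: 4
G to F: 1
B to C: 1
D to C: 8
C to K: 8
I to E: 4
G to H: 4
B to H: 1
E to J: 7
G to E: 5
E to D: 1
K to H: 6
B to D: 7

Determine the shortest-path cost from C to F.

4

Shortest distances from C:
C: 0
B: 1  (via C)
H: 2  (via B)
A: 4  (via B)
D: 4  (via H)
F: 4  (via C)
Shortest route: C → F = 4.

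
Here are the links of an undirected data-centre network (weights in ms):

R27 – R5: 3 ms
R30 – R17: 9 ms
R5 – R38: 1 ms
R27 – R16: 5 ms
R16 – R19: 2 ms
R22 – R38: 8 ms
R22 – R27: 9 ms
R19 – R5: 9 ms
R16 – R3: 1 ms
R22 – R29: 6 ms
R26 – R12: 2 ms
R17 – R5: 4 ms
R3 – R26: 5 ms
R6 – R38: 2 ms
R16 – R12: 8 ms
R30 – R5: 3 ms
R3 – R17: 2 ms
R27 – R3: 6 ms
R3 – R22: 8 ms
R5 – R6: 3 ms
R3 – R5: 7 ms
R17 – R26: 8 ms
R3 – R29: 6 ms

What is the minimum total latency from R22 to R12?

Settle nodes by increasing distance from R22:
R22: 0
R29: 6  (via R22)
R3: 8  (via R22)
R38: 8  (via R22)
R5: 9  (via R38)
R16: 9  (via R3)
R27: 9  (via R22)
R17: 10  (via R3)
R6: 10  (via R38)
R19: 11  (via R16)
R30: 12  (via R5)
R26: 13  (via R3)
R12: 15  (via R26)
Shortest route: R22–R3–R26–R12 = 15 ms.

15 ms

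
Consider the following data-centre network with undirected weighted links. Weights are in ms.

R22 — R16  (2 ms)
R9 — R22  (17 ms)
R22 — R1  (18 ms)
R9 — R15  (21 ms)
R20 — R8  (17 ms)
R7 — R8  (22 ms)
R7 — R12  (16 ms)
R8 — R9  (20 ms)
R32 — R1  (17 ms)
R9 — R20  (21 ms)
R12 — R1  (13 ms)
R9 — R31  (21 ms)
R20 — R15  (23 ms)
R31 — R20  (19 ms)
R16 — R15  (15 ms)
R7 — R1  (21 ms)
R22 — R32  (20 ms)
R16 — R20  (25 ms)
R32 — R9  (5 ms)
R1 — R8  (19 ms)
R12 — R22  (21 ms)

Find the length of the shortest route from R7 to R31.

Compare a few routes:
R7 - R1 - R32 - R9 - R31: 21+17+5+21 = 64
R7 - R8 - R9 - R31: 22+20+21 = 63
R7 - R12 - R1 - R32 - R9 - R31: 16+13+17+5+21 = 72
R7 - R8 - R20 - R31: 22+17+19 = 58
Cheapest is R7 - R8 - R20 - R31 at 58 ms.

58 ms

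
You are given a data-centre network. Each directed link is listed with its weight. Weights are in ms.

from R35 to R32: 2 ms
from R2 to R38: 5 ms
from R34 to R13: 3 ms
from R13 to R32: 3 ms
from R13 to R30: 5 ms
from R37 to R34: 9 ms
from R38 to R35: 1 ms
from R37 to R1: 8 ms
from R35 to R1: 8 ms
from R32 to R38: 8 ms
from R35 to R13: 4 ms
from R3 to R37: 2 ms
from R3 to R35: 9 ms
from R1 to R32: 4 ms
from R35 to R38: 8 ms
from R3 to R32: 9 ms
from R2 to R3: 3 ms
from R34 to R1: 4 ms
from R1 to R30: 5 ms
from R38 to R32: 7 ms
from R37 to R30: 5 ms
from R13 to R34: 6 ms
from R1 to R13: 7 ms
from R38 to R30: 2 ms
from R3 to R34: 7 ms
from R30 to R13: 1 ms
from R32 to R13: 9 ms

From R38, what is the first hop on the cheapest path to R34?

Candidate routes:
R38 → R35 → R32 → R13 → R34: 1+2+9+6 = 18
R38 → R35 → R13 → R34: 1+4+6 = 11
R38 → R30 → R13 → R34: 2+1+6 = 9
Cheapest is R38 → R30 → R13 → R34 at 9 ms.
So from R38 the first move is to R30.

R30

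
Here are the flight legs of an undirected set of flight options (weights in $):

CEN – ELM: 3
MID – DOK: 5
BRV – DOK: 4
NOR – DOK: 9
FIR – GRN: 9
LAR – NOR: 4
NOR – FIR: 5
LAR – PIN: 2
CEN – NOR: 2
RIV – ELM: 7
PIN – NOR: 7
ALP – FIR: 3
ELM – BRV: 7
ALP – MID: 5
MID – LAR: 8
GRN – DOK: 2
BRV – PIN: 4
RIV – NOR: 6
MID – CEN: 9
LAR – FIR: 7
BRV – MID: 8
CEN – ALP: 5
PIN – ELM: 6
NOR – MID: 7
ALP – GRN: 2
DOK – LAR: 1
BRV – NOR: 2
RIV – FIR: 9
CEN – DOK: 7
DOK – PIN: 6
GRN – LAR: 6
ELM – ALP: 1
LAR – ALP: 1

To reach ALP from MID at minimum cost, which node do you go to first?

ALP

Enumerating some paths:
MID–DOK–LAR–ALP: 5+1+1 = 7
MID–ALP: 5 = 5
The minimum is $5 via MID–ALP.
So from MID the first move is to ALP.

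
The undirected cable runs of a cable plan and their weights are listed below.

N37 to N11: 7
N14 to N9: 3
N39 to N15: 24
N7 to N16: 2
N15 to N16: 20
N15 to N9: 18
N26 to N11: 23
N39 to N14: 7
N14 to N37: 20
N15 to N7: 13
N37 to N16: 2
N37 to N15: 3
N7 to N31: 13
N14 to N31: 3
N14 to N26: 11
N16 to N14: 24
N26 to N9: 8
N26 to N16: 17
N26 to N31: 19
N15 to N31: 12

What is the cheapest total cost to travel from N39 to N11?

32

Candidate routes:
N39–N14–N37–N11: 7+20+7 = 34
N39–N14–N31–N7–N16–N37–N11: 7+3+13+2+2+7 = 34
N39–N14–N31–N15–N37–N11: 7+3+12+3+7 = 32
N39–N15–N37–N11: 24+3+7 = 34
The minimum is 32 via N39–N14–N31–N15–N37–N11.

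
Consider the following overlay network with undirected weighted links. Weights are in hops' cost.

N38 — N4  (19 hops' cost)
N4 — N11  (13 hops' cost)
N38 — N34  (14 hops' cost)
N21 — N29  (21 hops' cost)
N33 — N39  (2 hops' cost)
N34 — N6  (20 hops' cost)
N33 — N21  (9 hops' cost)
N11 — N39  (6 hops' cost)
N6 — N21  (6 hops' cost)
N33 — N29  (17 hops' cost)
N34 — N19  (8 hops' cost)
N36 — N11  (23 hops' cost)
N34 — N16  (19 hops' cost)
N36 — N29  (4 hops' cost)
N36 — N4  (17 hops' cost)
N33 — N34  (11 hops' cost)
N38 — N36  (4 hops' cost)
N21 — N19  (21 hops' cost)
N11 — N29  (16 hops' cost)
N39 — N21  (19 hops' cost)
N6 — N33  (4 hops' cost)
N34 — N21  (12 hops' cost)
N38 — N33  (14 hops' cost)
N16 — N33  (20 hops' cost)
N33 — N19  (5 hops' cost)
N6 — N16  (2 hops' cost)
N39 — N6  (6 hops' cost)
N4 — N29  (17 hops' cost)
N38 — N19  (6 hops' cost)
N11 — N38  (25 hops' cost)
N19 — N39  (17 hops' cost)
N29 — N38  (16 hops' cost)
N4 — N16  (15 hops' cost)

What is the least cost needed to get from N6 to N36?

Running Dijkstra from N6:
N6: 0
N16: 2  (via N6)
N33: 4  (via N6)
N39: 6  (via N6)
N21: 6  (via N6)
N19: 9  (via N33)
N11: 12  (via N39)
N38: 15  (via N19)
N34: 15  (via N33)
N4: 17  (via N16)
N36: 19  (via N38)
Shortest route: N6 → N33 → N19 → N38 → N36 = 19 hops' cost.

19 hops' cost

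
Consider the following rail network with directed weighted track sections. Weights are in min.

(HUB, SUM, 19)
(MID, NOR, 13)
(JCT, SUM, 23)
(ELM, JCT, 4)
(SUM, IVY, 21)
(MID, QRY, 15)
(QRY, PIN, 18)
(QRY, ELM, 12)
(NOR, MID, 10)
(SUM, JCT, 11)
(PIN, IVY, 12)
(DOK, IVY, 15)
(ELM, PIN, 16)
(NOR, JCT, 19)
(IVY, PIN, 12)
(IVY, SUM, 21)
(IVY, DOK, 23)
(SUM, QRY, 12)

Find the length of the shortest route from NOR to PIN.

43 min

Candidate routes:
NOR → MID → QRY → PIN: 10+15+18 = 43
NOR → MID → QRY → ELM → PIN: 10+15+12+16 = 53
NOR → JCT → SUM → QRY → PIN: 19+23+12+18 = 72
Cheapest is NOR → MID → QRY → PIN at 43 min.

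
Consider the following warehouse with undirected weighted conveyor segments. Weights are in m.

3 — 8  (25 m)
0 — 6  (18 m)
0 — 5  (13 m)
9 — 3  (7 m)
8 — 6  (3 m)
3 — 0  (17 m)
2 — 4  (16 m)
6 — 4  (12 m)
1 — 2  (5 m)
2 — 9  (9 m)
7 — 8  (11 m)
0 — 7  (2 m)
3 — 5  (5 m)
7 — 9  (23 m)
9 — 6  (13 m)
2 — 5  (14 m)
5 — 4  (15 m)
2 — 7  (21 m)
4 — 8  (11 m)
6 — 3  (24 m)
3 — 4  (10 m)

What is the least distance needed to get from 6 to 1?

Enumerating some paths:
6 → 9 → 2 → 1: 13+9+5 = 27
6 → 4 → 2 → 1: 12+16+5 = 33
Cheapest is 6 → 9 → 2 → 1 at 27 m.

27 m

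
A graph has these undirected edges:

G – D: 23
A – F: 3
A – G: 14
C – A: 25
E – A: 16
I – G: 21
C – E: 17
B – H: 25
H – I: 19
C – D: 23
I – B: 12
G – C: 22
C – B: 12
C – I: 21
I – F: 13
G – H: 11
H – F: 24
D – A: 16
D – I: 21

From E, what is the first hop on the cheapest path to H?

Candidate routes:
E–A–G–H: 16+14+11 = 41
E–A–F–H: 16+3+24 = 43
The minimum is 41 via E–A–G–H.
So from E the first move is to A.

A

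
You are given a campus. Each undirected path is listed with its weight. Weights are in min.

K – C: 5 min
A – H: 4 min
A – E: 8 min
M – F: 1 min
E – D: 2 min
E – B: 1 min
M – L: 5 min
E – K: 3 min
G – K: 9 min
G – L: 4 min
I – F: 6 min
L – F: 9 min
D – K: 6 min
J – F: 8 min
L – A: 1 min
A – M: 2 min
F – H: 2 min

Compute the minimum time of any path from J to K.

22 min

Compare a few routes:
J → F → M → A → E → K: 8+1+2+8+3 = 22
J → F → H → A → E → K: 8+2+4+8+3 = 25
The minimum is 22 min via J → F → M → A → E → K.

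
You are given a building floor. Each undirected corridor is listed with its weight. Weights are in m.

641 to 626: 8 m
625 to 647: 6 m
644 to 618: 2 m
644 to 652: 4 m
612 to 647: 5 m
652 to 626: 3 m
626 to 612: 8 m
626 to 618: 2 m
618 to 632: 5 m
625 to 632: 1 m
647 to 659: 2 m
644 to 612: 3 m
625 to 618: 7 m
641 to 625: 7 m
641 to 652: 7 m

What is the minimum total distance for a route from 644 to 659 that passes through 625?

16 m

Shortest 644→625: 644 → 618 → 632 → 625 = 8
Best 625 to 659: 625 → 647 → 659 costing 8
Total via 625: 8 + 8 = 16 m.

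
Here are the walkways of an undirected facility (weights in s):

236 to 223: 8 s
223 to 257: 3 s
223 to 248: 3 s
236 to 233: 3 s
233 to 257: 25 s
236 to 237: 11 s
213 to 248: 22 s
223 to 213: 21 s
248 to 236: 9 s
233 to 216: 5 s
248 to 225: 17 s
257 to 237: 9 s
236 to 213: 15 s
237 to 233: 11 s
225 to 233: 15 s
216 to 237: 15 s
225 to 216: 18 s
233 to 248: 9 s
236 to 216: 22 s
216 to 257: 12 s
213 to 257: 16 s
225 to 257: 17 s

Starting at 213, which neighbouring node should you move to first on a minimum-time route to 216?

236

Enumerating some paths:
213–257–223–236–233–216: 16+3+8+3+5 = 35
213–257–216: 16+12 = 28
213–236–233–216: 15+3+5 = 23
Cheapest is 213–236–233–216 at 23 s.
So from 213 the first move is to 236.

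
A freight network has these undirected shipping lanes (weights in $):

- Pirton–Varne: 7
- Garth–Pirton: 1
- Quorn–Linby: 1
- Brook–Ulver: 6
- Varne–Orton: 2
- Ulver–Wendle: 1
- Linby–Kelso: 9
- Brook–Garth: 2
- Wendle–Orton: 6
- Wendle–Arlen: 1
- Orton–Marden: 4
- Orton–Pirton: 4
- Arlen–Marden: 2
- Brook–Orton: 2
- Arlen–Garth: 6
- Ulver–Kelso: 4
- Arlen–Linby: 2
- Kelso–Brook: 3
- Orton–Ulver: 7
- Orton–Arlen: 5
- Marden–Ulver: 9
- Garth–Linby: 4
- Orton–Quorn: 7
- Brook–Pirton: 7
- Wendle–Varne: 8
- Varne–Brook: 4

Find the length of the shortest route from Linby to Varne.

Compare a few routes:
Linby–Garth–Brook–Varne: 4+2+4 = 10
Linby–Quorn–Orton–Varne: 1+7+2 = 10
Linby–Arlen–Orton–Varne: 2+5+2 = 9
Linby–Garth–Brook–Orton–Varne: 4+2+2+2 = 10
The minimum is $9 via Linby–Arlen–Orton–Varne.

$9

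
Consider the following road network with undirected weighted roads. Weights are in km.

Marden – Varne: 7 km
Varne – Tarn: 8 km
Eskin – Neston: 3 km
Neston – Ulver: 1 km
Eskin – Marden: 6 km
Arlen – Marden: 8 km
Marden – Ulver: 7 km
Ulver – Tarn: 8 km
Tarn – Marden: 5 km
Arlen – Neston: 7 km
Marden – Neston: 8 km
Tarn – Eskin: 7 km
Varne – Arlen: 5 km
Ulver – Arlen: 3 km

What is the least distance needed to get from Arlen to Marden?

Compare a few routes:
Arlen–Ulver–Marden: 3+7 = 10
Arlen–Marden: 8 = 8
Cheapest is Arlen–Marden at 8 km.

8 km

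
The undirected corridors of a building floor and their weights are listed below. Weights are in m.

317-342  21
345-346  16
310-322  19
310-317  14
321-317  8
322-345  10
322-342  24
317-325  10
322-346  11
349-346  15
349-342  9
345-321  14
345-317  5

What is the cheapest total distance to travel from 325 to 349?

Compare a few routes:
325 - 317 - 345 - 346 - 349: 10+5+16+15 = 46
325 - 317 - 342 - 349: 10+21+9 = 40
The minimum is 40 m via 325 - 317 - 342 - 349.

40 m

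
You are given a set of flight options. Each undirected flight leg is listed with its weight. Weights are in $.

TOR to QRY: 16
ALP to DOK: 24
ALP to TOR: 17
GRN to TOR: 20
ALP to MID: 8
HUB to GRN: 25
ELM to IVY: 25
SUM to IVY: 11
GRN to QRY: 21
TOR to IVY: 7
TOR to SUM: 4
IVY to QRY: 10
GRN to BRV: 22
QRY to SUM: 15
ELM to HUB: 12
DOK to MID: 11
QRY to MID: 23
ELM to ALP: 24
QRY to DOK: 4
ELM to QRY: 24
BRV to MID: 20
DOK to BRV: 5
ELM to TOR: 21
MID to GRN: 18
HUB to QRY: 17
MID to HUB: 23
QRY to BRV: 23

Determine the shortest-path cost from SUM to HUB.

$32

Shortest distances from SUM:
SUM: 0
TOR: 4  (via SUM)
IVY: 11  (via SUM)
QRY: 15  (via SUM)
DOK: 19  (via QRY)
ALP: 21  (via TOR)
BRV: 24  (via DOK)
GRN: 24  (via TOR)
ELM: 25  (via TOR)
MID: 29  (via ALP)
HUB: 32  (via QRY)
Shortest route: SUM–QRY–HUB = $32.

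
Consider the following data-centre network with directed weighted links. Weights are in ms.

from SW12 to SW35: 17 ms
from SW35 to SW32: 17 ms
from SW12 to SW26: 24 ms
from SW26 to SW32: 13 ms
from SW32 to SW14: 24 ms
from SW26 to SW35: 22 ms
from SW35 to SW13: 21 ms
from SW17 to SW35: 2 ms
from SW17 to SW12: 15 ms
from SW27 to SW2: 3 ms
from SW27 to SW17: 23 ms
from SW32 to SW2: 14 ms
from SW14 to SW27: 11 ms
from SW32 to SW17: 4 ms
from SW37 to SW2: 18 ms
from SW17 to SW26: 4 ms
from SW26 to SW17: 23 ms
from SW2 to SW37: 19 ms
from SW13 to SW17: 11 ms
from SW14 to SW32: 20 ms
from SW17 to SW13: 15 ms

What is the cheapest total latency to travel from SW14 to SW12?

39 ms

Compare a few routes:
SW14 → SW32 → SW17 → SW12: 20+4+15 = 39
SW14 → SW27 → SW17 → SW12: 11+23+15 = 49
The minimum is 39 ms via SW14 → SW32 → SW17 → SW12.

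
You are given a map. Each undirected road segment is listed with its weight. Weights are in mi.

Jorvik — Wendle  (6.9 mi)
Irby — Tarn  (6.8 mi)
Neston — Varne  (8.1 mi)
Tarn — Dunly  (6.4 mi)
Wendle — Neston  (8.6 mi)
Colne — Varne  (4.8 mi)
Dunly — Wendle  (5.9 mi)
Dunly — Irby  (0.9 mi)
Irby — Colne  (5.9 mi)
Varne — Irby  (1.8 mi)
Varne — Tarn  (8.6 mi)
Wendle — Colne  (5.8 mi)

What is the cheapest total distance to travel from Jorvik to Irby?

Compare a few routes:
Jorvik - Wendle - Colne - Irby: 6.9+5.8+5.9 = 18.6
Jorvik - Wendle - Neston - Varne - Irby: 6.9+8.6+8.1+1.8 = 25.4
Jorvik - Wendle - Colne - Varne - Irby: 6.9+5.8+4.8+1.8 = 19.3
Jorvik - Wendle - Dunly - Irby: 6.9+5.9+0.9 = 13.7
The minimum is 13.7 mi via Jorvik - Wendle - Dunly - Irby.

13.7 mi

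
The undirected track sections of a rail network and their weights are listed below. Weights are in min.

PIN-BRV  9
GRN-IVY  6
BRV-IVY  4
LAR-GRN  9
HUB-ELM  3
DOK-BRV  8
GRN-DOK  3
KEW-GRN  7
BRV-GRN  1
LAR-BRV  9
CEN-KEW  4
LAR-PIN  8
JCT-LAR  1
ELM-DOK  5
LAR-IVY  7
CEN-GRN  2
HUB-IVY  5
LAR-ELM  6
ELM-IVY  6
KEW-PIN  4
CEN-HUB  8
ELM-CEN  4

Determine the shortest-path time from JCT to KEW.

Shortest distances from JCT:
JCT: 0
LAR: 1  (via JCT)
ELM: 7  (via LAR)
IVY: 8  (via LAR)
PIN: 9  (via LAR)
HUB: 10  (via ELM)
BRV: 10  (via LAR)
GRN: 10  (via LAR)
CEN: 11  (via ELM)
DOK: 12  (via ELM)
KEW: 13  (via PIN)
Shortest route: JCT–LAR–PIN–KEW = 13 min.

13 min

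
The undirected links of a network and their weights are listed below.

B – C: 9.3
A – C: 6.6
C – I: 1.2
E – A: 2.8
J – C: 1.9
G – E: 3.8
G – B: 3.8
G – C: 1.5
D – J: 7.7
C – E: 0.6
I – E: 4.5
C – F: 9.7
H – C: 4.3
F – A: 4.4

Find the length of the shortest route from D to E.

10.2

Shortest distances from D:
D: 0
J: 7.7  (via D)
C: 9.6  (via J)
E: 10.2  (via C)
Shortest route: D → J → C → E = 10.2.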